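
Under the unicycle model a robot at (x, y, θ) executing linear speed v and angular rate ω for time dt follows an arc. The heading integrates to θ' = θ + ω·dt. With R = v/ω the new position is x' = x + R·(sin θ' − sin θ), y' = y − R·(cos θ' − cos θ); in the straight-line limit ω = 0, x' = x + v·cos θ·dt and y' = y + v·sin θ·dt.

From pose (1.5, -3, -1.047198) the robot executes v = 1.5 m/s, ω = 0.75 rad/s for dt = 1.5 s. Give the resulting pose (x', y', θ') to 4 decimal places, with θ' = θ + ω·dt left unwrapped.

θ' = -1.0472 + 0.75·1.5 = 0.0778
R = v/ω = 1.5/0.75 = 2.0000
x' = 1.5 + 2.0000·(sin 0.0778 − sin -1.0472) = 3.3875
y' = -3 − 2.0000·(cos 0.0778 − cos -1.0472) = -3.9940

(3.3875, -3.9940, 0.0778)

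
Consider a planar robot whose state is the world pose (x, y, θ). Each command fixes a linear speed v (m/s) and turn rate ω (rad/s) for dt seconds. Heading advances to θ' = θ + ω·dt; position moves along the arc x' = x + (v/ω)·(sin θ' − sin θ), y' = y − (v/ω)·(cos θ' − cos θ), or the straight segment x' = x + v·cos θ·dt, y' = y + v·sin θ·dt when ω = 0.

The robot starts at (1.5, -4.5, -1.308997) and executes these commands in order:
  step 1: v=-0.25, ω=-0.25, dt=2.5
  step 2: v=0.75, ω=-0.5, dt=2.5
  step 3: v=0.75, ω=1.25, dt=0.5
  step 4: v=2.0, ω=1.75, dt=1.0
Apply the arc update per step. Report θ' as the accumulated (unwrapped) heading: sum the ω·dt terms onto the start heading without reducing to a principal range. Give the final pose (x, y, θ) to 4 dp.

(-0.4883, -6.6933, -0.8090)

step 1: θ'=-1.9340 (R=1.0000) → pose (1.5312, -3.8859, -1.9340)
step 2: θ'=-3.1840 (R=-1.5000) → pose (0.0654, -4.8517, -3.1840)
step 3: θ'=-2.5590 (R=0.6000) → pose (-0.2901, -4.9501, -2.5590)
step 4: θ'=-0.8090 (R=1.1429) → pose (-0.4883, -6.6933, -0.8090)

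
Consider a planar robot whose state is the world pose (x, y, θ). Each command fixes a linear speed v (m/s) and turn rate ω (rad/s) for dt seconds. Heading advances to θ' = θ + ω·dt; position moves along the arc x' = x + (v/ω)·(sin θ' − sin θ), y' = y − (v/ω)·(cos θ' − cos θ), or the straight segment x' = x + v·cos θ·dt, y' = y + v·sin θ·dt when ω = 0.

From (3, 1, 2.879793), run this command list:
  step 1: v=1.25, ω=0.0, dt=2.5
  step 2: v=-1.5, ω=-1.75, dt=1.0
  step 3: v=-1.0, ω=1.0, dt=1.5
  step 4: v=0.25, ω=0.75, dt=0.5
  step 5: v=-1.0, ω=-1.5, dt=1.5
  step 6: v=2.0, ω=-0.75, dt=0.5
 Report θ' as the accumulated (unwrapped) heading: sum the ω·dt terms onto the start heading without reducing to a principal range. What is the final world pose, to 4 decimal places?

(2.0358, -1.2559, 0.3798)

step 1: θ'=2.8798 (straight) → pose (-0.0185, 1.8088, 2.8798)
step 2: θ'=1.1298 (R=0.8571) → pose (0.5348, 0.6150, 1.1298)
step 3: θ'=2.6298 (R=-1.0000) → pose (0.9493, -0.6837, 2.6298)
step 4: θ'=3.0048 (R=0.3333) → pose (0.8316, -0.6441, 3.0048)
step 5: θ'=0.7548 (R=0.6667) → pose (1.1974, -1.7902, 0.7548)
step 6: θ'=0.3798 (R=-2.6667) → pose (2.0358, -1.2559, 0.3798)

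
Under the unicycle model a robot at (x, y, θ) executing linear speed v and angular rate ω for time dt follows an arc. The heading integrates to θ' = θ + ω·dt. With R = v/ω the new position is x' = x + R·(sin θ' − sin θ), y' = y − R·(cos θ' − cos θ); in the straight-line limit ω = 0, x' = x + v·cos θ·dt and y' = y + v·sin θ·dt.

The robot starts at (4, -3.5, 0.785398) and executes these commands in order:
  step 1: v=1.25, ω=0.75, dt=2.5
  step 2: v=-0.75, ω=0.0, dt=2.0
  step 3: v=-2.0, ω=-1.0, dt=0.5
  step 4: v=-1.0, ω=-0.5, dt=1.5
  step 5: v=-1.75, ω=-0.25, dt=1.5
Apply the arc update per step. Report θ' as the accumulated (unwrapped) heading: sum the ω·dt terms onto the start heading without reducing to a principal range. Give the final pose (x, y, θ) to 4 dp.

step 1: θ'=2.6604 (R=1.6667) → pose (3.5929, -0.8441, 2.6604)
step 2: θ'=2.6604 (straight) → pose (4.9226, -1.5383, 2.6604)
step 3: θ'=2.1604 (R=2.0000) → pose (5.6592, -2.1992, 2.1604)
step 4: θ'=1.4104 (R=2.0000) → pose (5.9712, -3.6306, 1.4104)
step 5: θ'=1.0354 (R=7.0000) → pose (5.0815, -6.0840, 1.0354)

(5.0815, -6.0840, 1.0354)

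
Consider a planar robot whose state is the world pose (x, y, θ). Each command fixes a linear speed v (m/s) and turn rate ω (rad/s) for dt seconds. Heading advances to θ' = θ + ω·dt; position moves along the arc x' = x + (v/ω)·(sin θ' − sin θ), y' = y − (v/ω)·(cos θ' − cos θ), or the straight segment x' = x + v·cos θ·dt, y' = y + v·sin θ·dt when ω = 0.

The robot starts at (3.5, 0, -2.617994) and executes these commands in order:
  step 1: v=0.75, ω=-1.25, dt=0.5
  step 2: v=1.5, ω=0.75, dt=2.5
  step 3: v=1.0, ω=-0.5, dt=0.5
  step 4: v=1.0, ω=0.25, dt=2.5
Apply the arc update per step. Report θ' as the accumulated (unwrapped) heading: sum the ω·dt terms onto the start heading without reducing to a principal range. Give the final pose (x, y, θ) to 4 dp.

step 1: θ'=-3.2430 (R=-0.6000) → pose (3.1393, -0.0773, -3.2430)
step 2: θ'=-1.3680 (R=2.0000) → pose (0.9778, -2.4699, -1.3680)
step 3: θ'=-1.6180 (R=-2.0000) → pose (1.0166, -2.9670, -1.6180)
step 4: θ'=-0.9930 (R=4.0000) → pose (1.6614, -5.3405, -0.9930)

(1.6614, -5.3405, -0.9930)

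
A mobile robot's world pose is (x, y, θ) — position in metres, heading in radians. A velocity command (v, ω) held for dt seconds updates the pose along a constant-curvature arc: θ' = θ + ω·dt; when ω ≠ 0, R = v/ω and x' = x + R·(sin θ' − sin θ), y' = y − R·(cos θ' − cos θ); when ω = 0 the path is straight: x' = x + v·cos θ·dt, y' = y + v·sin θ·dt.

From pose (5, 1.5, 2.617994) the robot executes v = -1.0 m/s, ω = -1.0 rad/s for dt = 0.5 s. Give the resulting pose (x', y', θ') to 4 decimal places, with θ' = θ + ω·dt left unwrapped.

(5.3540, 1.1543, 2.1180)

θ' = 2.6180 + -1.0·0.5 = 2.1180
R = v/ω = -1.0/-1.0 = 1.0000
x' = 5 + 1.0000·(sin 2.1180 − sin 2.6180) = 5.3540
y' = 1.5 − 1.0000·(cos 2.1180 − cos 2.6180) = 1.1543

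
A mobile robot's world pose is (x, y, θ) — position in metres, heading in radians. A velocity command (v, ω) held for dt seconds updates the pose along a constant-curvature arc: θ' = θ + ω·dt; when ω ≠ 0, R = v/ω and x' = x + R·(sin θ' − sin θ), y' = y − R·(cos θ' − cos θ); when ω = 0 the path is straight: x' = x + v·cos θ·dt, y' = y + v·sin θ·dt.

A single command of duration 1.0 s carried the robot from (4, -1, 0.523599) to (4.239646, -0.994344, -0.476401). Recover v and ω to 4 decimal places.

Δθ = -0.476401 − 0.523599 = -1.000000
ω = Δθ/dt = -1.000000/1.0 = -1.0000
R = Δx/(sin θ' − sin θ) = -0.2500
v = R·ω = -0.2500·-1.0000 = 0.2500

v = 0.2500, ω = -1.0000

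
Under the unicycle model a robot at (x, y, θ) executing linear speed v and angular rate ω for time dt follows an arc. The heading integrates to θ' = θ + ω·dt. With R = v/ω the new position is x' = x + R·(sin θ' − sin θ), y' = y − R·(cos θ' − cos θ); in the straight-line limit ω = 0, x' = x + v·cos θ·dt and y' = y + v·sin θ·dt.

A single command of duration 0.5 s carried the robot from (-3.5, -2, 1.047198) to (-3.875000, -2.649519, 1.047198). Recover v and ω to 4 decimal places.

Δθ = 1.047198 − 1.047198 = 0.000000
ω = Δθ/dt = 0.000000/0.5 = 0.0000
ω = 0 → v = (Δx·cos θ + Δy·sin θ)/dt = -1.5000

v = -1.5000, ω = 0.0000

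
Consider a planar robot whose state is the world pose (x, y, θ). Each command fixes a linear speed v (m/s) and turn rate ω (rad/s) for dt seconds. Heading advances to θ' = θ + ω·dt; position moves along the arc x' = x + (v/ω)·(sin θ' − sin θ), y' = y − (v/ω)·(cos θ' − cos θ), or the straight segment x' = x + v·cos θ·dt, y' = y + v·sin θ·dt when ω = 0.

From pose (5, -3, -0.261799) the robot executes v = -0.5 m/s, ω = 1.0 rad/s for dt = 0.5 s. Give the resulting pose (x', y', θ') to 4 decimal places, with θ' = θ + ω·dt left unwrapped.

θ' = -0.2618 + 1.0·0.5 = 0.2382
R = v/ω = -0.5/1.0 = -0.5000
x' = 5 + -0.5000·(sin 0.2382 − sin -0.2618) = 4.7526
y' = -3 − -0.5000·(cos 0.2382 − cos -0.2618) = -2.9971

(4.7526, -2.9971, 0.2382)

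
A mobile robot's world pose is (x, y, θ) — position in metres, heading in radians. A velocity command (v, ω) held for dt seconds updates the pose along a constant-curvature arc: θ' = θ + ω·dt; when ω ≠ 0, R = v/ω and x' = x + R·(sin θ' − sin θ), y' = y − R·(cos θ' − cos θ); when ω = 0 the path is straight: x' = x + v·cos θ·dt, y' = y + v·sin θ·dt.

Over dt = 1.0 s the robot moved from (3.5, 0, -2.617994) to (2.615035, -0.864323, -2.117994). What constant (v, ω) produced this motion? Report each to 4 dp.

Δθ = -2.117994 − -2.617994 = 0.500000
ω = Δθ/dt = 0.500000/1.0 = 0.5000
R = Δx/(sin θ' − sin θ) = 2.5000
v = R·ω = 2.5000·0.5000 = 1.2500

v = 1.2500, ω = 0.5000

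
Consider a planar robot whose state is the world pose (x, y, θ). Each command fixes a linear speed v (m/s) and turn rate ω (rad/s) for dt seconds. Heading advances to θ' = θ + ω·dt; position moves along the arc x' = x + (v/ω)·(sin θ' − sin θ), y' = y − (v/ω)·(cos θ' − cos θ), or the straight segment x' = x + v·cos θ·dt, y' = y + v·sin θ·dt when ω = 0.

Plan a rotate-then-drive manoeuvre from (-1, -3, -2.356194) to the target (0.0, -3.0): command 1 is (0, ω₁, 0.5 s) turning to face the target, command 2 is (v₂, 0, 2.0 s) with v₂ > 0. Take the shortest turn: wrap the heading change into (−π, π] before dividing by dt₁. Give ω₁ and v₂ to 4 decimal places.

ω₁ = 4.7124, v₂ = 0.5000

heading to target = atan2(-3−-3, 0−-1) = 0.0000
Δθ = wrap(0.0000 − -2.3562) = 2.3562; ω₁ = Δθ/dt₁ = 4.7124
distance = √((0−-1)² + (-3−-3)²) = 1.0000; v₂ = distance/dt₂ = 0.5000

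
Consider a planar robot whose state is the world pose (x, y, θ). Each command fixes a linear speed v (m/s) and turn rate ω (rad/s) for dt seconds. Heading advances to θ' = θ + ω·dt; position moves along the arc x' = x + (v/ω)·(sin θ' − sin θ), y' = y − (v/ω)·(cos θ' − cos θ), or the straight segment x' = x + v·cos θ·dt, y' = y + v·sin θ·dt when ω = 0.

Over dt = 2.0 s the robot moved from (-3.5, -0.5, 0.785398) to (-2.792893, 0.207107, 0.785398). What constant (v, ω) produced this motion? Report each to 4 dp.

v = 0.5000, ω = 0.0000

Δθ = 0.785398 − 0.785398 = 0.000000
ω = Δθ/dt = 0.000000/2.0 = 0.0000
ω = 0 → v = (Δx·cos θ + Δy·sin θ)/dt = 0.5000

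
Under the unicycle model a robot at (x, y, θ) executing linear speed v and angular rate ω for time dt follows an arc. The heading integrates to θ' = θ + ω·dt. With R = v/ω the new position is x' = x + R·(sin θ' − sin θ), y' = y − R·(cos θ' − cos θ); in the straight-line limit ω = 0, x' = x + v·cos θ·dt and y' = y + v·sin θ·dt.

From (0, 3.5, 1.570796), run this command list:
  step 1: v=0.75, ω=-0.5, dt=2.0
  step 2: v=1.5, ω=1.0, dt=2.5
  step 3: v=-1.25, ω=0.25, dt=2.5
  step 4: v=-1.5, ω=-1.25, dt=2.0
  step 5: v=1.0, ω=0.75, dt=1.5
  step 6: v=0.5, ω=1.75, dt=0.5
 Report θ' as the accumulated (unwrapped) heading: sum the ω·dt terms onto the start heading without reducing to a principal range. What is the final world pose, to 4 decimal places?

(4.2287, 8.2844, 3.1958)

step 1: θ'=0.5708 (R=-1.5000) → pose (0.6895, 4.7622, 0.5708)
step 2: θ'=3.0708 (R=1.5000) → pose (-0.0148, 7.5207, 3.0708)
step 3: θ'=3.6958 (R=-5.0000) → pose (2.9702, 8.2565, 3.6958)
step 4: θ'=1.1958 (R=1.2000) → pose (4.7183, 6.7966, 1.1958)
step 5: θ'=2.3208 (R=1.3333) → pose (4.4533, 8.1938, 2.3208)
step 6: θ'=3.1958 (R=0.2857) → pose (4.2287, 8.2844, 3.1958)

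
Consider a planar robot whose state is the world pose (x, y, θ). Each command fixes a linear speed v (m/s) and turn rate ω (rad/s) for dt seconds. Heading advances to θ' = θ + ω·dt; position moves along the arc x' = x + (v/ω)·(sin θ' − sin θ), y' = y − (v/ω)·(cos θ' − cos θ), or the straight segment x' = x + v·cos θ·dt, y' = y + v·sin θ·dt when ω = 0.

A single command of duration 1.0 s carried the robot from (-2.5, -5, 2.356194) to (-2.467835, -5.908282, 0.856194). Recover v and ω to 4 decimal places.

v = -1.0000, ω = -1.5000

Δθ = 0.856194 − 2.356194 = -1.500000
ω = Δθ/dt = -1.500000/1.0 = -1.5000
R = −Δy/(cos θ' − cos θ) = 0.6667
v = R·ω = 0.6667·-1.5000 = -1.0000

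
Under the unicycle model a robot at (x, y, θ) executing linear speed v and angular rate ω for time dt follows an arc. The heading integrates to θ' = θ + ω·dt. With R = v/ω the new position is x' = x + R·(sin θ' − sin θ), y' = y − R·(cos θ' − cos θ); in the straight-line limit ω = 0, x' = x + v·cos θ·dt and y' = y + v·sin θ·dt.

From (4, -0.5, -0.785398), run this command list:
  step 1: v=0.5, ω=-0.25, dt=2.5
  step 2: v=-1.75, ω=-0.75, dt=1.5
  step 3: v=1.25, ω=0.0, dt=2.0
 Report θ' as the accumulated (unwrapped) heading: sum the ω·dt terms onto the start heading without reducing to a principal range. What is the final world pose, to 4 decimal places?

step 1: θ'=-1.4104 (R=-2.0000) → pose (4.5601, -1.5948, -1.4104)
step 2: θ'=-2.5354 (R=2.3333) → pose (5.5341, 0.6955, -2.5354)
step 3: θ'=-2.5354 (straight) → pose (3.4795, -0.7289, -2.5354)

(3.4795, -0.7289, -2.5354)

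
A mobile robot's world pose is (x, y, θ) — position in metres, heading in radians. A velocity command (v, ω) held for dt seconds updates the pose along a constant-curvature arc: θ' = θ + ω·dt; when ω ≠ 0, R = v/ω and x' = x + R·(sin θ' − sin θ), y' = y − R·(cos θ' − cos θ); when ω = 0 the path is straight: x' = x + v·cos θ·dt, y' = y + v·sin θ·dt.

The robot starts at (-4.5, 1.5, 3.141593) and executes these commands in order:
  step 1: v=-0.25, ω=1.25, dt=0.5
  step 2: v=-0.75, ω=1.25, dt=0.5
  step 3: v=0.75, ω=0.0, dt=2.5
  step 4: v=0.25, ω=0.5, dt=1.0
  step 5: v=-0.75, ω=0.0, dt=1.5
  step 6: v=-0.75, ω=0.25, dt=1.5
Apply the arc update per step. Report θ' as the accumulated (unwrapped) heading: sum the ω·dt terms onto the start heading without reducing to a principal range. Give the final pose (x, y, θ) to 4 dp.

step 1: θ'=3.7666 (R=-0.2000) → pose (-4.3830, 1.5378, 3.7666)
step 2: θ'=4.3916 (R=-0.6000) → pose (-4.1646, 1.8352, 4.3916)
step 3: θ'=4.3916 (straight) → pose (-4.7559, 0.0558, 4.3916)
step 4: θ'=4.8916 (R=0.5000) → pose (-4.7734, -0.1909, 4.8916)
step 5: θ'=4.8916 (straight) → pose (-4.9739, 0.9160, 4.8916)
step 6: θ'=5.2666 (R=-3.0000) → pose (-5.3749, 1.9601, 5.2666)

(-5.3749, 1.9601, 5.2666)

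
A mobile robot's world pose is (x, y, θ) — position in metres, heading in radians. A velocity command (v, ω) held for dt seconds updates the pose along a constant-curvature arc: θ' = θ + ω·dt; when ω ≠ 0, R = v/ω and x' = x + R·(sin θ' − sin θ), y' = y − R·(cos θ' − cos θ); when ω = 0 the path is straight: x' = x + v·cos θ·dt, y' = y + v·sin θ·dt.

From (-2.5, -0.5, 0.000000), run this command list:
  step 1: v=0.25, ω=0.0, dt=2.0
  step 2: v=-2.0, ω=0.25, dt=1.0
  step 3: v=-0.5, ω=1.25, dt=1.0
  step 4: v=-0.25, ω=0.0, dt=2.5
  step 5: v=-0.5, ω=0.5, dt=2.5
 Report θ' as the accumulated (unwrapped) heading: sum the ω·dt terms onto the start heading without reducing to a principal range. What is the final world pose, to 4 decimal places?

(-3.7076, -2.7264, 2.7500)

step 1: θ'=0.0000 (straight) → pose (-2.0000, -0.5000, 0.0000)
step 2: θ'=0.2500 (R=-8.0000) → pose (-3.9792, -0.7487, 0.2500)
step 3: θ'=1.5000 (R=-0.4000) → pose (-4.2793, -1.1080, 1.5000)
step 4: θ'=1.5000 (straight) → pose (-4.3235, -1.7314, 1.5000)
step 5: θ'=2.7500 (R=-1.0000) → pose (-3.7076, -2.7264, 2.7500)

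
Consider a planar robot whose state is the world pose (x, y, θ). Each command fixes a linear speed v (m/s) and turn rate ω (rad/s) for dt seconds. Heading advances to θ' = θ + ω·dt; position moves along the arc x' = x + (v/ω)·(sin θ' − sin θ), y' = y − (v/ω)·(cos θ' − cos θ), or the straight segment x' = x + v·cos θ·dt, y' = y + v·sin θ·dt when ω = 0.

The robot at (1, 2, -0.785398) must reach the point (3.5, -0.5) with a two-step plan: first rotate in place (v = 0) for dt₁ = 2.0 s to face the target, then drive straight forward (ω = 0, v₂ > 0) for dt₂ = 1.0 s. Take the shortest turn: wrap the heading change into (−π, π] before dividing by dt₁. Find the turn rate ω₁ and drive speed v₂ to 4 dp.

ω₁ = 0.0000, v₂ = 3.5355

heading to target = atan2(-0.5−2, 3.5−1) = -0.7854
Δθ = wrap(-0.7854 − -0.7854) = 0.0000; ω₁ = Δθ/dt₁ = 0.0000
distance = √((3.5−1)² + (-0.5−2)²) = 3.5355; v₂ = distance/dt₂ = 3.5355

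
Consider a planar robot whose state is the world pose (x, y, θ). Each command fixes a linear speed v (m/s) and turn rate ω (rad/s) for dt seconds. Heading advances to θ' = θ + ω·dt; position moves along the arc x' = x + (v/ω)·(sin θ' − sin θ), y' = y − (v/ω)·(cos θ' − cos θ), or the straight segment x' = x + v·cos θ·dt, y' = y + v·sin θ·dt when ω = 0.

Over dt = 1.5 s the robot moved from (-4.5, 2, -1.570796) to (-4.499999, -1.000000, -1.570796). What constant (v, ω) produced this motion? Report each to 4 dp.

v = 2.0000, ω = 0.0000

Δθ = -1.570796 − -1.570796 = 0.000000
ω = Δθ/dt = 0.000000/1.5 = 0.0000
ω = 0 → v = (Δx·cos θ + Δy·sin θ)/dt = 2.0000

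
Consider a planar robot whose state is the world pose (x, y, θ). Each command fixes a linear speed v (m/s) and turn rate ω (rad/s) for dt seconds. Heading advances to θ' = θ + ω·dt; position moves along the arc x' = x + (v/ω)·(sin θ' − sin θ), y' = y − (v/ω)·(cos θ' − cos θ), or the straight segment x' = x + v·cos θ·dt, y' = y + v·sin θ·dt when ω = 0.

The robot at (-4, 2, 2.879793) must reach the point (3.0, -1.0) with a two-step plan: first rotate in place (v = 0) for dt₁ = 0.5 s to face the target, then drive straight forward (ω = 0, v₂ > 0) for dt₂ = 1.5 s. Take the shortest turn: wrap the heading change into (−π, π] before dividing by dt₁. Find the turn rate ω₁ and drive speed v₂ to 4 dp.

ω₁ = 5.9970, v₂ = 5.0772

heading to target = atan2(-1−2, 3−-4) = -0.4049
Δθ = wrap(-0.4049 − 2.8798) = 2.9985; ω₁ = Δθ/dt₁ = 5.9970
distance = √((3−-4)² + (-1−2)²) = 7.6158; v₂ = distance/dt₂ = 5.0772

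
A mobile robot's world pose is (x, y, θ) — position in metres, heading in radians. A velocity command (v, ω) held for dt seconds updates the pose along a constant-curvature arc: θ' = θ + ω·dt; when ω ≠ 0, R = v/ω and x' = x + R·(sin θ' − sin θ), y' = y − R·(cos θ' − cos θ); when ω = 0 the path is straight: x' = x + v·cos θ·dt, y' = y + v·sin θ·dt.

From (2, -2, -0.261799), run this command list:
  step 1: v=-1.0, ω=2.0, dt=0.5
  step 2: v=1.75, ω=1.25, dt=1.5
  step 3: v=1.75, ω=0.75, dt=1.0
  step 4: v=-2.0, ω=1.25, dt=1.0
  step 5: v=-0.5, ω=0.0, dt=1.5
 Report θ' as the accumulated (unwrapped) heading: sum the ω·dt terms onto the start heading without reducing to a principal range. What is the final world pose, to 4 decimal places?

step 1: θ'=0.7382 (R=-0.5000) → pose (1.5341, -2.1131, 0.7382)
step 2: θ'=2.6132 (R=1.4000) → pose (1.2978, 0.1315, 2.6132)
step 3: θ'=3.3632 (R=2.3333) → pose (-0.3914, 0.3927, 3.3632)
step 4: θ'=4.6132 (R=-1.6000) → pose (0.8490, 1.7951, 4.6132)
step 5: θ'=4.6132 (straight) → pose (0.9233, 2.5414, 4.6132)

(0.9233, 2.5414, 4.6132)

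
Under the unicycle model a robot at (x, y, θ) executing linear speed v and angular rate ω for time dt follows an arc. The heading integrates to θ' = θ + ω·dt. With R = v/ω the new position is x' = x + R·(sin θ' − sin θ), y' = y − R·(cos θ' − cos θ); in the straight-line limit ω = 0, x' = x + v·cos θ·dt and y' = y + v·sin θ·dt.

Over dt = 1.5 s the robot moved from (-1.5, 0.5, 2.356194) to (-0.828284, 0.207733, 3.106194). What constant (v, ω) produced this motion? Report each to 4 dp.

Δθ = 3.106194 − 2.356194 = 0.750000
ω = Δθ/dt = 0.750000/1.5 = 0.5000
R = Δx/(sin θ' − sin θ) = -1.0000
v = R·ω = -1.0000·0.5000 = -0.5000

v = -0.5000, ω = 0.5000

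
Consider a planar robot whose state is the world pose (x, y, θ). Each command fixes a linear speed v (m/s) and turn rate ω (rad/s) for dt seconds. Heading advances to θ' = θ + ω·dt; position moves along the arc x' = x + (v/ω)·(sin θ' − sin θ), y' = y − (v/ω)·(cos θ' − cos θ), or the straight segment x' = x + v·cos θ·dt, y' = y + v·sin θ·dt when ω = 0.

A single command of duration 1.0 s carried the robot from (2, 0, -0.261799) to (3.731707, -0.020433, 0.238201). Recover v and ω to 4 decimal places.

Δθ = 0.238201 − -0.261799 = 0.500000
ω = Δθ/dt = 0.500000/1.0 = 0.5000
R = Δx/(sin θ' − sin θ) = 3.5000
v = R·ω = 3.5000·0.5000 = 1.7500

v = 1.7500, ω = 0.5000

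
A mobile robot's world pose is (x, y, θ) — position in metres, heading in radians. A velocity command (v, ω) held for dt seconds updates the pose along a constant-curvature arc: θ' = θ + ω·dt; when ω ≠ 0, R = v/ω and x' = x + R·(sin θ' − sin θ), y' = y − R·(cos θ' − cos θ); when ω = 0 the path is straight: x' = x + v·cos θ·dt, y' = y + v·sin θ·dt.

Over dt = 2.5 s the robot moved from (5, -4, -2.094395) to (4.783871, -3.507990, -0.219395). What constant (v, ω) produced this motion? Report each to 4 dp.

v = -0.2500, ω = 0.7500

Δθ = -0.219395 − -2.094395 = 1.875000
ω = Δθ/dt = 1.875000/2.5 = 0.7500
R = −Δy/(cos θ' − cos θ) = -0.3333
v = R·ω = -0.3333·0.7500 = -0.2500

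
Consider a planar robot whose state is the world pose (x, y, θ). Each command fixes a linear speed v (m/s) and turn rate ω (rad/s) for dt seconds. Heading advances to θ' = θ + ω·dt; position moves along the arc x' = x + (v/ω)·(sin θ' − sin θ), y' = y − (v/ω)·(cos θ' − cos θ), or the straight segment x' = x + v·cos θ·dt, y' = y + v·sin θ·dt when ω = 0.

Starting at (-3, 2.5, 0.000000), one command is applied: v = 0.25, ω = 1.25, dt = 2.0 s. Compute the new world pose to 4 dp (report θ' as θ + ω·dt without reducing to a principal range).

(-2.8803, 2.8602, 2.5000)

θ' = 0.0000 + 1.25·2.0 = 2.5000
R = v/ω = 0.25/1.25 = 0.2000
x' = -3 + 0.2000·(sin 2.5000 − sin 0.0000) = -2.8803
y' = 2.5 − 0.2000·(cos 2.5000 − cos 0.0000) = 2.8602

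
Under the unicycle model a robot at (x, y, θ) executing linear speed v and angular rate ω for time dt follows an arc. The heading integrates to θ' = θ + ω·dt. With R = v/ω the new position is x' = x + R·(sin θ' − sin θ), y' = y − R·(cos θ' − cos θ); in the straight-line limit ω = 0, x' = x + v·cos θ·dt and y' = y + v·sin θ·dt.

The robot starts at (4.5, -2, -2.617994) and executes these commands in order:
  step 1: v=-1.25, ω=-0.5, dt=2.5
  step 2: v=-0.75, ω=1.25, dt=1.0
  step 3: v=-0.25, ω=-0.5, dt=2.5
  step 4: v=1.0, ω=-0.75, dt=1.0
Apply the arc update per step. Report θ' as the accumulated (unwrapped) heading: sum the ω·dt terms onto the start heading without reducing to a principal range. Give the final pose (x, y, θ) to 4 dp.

(8.2492, -1.5554, -4.6180)

step 1: θ'=-3.8680 (R=2.5000) → pose (7.4105, -2.2961, -3.8680)
step 2: θ'=-2.6180 (R=-0.6000) → pose (8.1090, -2.3672, -2.6180)
step 3: θ'=-3.8680 (R=0.5000) → pose (8.6911, -2.4264, -3.8680)
step 4: θ'=-4.6180 (R=-1.3333) → pose (8.2492, -1.5554, -4.6180)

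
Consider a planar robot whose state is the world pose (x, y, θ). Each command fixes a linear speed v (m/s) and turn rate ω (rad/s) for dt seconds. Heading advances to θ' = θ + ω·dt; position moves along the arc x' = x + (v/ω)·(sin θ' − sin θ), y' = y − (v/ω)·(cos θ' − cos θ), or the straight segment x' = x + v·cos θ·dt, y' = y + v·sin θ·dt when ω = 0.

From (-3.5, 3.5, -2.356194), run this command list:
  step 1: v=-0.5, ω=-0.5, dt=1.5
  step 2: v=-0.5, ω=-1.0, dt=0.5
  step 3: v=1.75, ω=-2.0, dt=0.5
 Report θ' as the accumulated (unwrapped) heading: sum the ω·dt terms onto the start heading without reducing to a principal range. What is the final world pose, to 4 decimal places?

step 1: θ'=-3.1062 (R=1.0000) → pose (-2.8283, 3.7923, -3.1062)
step 2: θ'=-3.6062 (R=0.5000) → pose (-2.5866, 3.7396, -3.6062)
step 3: θ'=-4.6062 (R=-0.8750) → pose (-3.0646, 4.4291, -4.6062)

(-3.0646, 4.4291, -4.6062)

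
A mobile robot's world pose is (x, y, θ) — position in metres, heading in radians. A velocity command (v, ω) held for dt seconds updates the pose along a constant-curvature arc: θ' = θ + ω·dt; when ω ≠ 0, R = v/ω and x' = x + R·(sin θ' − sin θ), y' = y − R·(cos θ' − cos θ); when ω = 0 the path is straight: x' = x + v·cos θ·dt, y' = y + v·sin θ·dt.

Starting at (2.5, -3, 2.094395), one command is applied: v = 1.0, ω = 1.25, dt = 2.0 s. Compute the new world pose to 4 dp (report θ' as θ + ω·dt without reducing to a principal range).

(1.0127, -3.3058, 4.5944)

θ' = 2.0944 + 1.25·2.0 = 4.5944
R = v/ω = 1.0/1.25 = 0.8000
x' = 2.5 + 0.8000·(sin 4.5944 − sin 2.0944) = 1.0127
y' = -3 − 0.8000·(cos 4.5944 − cos 2.0944) = -3.3058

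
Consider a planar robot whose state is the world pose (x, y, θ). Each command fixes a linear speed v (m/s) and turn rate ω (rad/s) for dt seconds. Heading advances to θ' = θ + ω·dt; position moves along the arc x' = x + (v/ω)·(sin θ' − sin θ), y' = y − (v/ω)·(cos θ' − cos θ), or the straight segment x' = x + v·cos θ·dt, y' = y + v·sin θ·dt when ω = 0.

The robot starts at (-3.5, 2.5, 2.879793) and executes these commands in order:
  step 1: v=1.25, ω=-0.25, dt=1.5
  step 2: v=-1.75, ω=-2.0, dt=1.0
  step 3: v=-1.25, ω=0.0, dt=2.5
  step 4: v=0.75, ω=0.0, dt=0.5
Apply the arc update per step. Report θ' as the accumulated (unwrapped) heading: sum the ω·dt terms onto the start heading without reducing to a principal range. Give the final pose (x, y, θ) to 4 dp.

step 1: θ'=2.5048 (R=-5.0000) → pose (-5.1790, 3.3096, 2.5048)
step 2: θ'=0.5048 (R=0.8750) → pose (-5.2762, 1.8402, 0.5048)
step 3: θ'=0.5048 (straight) → pose (-8.0114, 0.3289, 0.5048)
step 4: θ'=0.5048 (straight) → pose (-7.6832, 0.5103, 0.5048)

(-7.6832, 0.5103, 0.5048)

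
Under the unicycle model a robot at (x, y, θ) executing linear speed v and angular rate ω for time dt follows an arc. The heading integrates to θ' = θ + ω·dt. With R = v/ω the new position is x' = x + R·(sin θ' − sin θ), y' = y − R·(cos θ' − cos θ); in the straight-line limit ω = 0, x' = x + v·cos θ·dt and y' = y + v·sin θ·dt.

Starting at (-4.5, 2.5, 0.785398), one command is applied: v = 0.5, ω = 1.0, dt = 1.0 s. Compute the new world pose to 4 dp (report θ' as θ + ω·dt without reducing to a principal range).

(-4.3650, 2.9600, 1.7854)

θ' = 0.7854 + 1.0·1.0 = 1.7854
R = v/ω = 0.5/1.0 = 0.5000
x' = -4.5 + 0.5000·(sin 1.7854 − sin 0.7854) = -4.3650
y' = 2.5 − 0.5000·(cos 1.7854 − cos 0.7854) = 2.9600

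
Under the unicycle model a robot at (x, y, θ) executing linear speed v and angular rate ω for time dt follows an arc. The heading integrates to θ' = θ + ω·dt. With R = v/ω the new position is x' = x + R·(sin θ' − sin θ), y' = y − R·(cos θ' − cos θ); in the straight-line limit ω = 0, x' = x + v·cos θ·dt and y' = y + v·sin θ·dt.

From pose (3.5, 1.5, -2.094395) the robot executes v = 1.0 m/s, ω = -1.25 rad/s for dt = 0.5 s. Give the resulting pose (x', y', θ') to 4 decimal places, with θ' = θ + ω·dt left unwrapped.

θ' = -2.0944 + -1.25·0.5 = -2.7194
R = v/ω = 1.0/-1.25 = -0.8000
x' = 3.5 + -0.8000·(sin -2.7194 − sin -2.0944) = 3.1350
y' = 1.5 − -0.8000·(cos -2.7194 − cos -2.0944) = 1.1702

(3.1350, 1.1702, -2.7194)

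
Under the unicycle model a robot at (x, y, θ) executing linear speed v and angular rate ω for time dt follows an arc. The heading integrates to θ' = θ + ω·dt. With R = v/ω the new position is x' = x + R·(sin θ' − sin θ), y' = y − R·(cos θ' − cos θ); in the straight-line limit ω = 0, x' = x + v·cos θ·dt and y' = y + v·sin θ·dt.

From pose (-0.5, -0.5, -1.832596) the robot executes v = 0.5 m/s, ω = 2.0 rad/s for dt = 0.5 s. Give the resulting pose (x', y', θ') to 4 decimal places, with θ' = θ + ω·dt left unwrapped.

θ' = -1.8326 + 2.0·0.5 = -0.8326
R = v/ω = 0.5/2.0 = 0.2500
x' = -0.5 + 0.2500·(sin -0.8326 − sin -1.8326) = -0.4434
y' = -0.5 − 0.2500·(cos -0.8326 − cos -1.8326) = -0.7329

(-0.4434, -0.7329, -0.8326)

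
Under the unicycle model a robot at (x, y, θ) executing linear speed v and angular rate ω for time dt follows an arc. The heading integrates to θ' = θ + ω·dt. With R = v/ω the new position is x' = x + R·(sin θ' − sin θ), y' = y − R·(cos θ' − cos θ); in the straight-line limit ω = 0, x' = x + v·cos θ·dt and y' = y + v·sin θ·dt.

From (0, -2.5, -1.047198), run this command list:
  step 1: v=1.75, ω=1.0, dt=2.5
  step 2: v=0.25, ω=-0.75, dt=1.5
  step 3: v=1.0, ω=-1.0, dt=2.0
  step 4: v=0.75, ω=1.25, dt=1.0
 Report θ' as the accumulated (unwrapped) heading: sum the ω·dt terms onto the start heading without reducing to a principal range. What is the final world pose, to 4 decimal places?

(5.1450, -3.2107, -0.4222)

step 1: θ'=1.4528 (R=1.7500) → pose (3.2534, -1.8310, 1.4528)
step 2: θ'=0.3278 (R=-0.3333) → pose (3.4771, -1.5547, 0.3278)
step 3: θ'=-1.6722 (R=-1.0000) → pose (4.7939, -2.6026, -1.6722)
step 4: θ'=-0.4222 (R=0.6000) → pose (5.1450, -3.2107, -0.4222)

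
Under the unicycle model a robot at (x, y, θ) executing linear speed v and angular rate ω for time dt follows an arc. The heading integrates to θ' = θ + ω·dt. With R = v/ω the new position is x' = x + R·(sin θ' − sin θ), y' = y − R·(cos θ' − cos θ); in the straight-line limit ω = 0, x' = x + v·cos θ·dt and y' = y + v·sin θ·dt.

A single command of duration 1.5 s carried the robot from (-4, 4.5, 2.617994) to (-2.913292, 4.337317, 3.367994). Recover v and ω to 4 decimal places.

Δθ = 3.367994 − 2.617994 = 0.750000
ω = Δθ/dt = 0.750000/1.5 = 0.5000
R = Δx/(sin θ' − sin θ) = -1.5000
v = R·ω = -1.5000·0.5000 = -0.7500

v = -0.7500, ω = 0.5000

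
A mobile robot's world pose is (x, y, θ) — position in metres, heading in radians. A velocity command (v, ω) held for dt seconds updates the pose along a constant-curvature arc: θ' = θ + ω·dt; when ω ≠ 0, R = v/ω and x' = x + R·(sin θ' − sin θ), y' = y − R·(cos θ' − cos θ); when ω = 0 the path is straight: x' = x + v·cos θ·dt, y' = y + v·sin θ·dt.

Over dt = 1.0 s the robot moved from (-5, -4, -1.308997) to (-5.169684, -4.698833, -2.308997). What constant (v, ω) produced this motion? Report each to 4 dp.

v = 0.7500, ω = -1.0000

Δθ = -2.308997 − -1.308997 = -1.000000
ω = Δθ/dt = -1.000000/1.0 = -1.0000
R = −Δy/(cos θ' − cos θ) = -0.7500
v = R·ω = -0.7500·-1.0000 = 0.7500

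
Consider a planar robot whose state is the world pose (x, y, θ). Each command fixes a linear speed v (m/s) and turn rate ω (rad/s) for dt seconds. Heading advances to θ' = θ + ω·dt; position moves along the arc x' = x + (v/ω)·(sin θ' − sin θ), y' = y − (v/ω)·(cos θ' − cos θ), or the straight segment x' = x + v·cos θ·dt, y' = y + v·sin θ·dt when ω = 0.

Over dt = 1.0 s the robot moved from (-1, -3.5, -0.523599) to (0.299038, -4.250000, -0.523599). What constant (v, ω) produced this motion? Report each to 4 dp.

Δθ = -0.523599 − -0.523599 = 0.000000
ω = Δθ/dt = 0.000000/1.0 = 0.0000
ω = 0 → v = (Δx·cos θ + Δy·sin θ)/dt = 1.5000

v = 1.5000, ω = 0.0000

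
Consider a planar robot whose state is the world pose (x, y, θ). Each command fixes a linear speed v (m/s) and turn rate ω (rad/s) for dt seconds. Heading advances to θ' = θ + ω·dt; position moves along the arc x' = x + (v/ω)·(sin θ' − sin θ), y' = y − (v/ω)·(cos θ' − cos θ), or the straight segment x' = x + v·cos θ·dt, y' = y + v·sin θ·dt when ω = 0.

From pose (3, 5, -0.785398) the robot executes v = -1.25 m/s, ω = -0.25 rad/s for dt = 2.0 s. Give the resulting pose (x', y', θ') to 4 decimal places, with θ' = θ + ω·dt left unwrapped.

(1.7378, 7.1278, -1.2854)

θ' = -0.7854 + -0.25·2.0 = -1.2854
R = v/ω = -1.25/-0.25 = 5.0000
x' = 3 + 5.0000·(sin -1.2854 − sin -0.7854) = 1.7378
y' = 5 − 5.0000·(cos -1.2854 − cos -0.7854) = 7.1278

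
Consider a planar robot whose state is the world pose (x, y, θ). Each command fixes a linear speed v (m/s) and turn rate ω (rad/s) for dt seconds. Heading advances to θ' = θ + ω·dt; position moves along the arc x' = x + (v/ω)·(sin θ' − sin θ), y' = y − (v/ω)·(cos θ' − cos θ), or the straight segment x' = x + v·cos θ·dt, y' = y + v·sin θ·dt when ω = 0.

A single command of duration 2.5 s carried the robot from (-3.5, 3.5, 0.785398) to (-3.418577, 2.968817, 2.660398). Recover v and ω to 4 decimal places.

Δθ = 2.660398 − 0.785398 = 1.875000
ω = Δθ/dt = 1.875000/2.5 = 0.7500
R = −Δy/(cos θ' − cos θ) = -0.3333
v = R·ω = -0.3333·0.7500 = -0.2500

v = -0.2500, ω = 0.7500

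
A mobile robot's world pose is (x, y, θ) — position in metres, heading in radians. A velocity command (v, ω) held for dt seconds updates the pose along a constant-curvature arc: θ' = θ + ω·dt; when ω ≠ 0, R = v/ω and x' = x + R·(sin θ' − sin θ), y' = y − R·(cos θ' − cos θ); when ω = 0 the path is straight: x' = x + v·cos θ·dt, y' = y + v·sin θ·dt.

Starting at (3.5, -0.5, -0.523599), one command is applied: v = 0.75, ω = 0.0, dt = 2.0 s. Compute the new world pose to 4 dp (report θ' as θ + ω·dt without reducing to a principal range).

(4.7990, -1.2500, -0.5236)

θ' = -0.5236 + 0.0·2.0 = -0.5236
ω = 0 → straight: x' = 3.5 + 0.75·cos(-0.5236)·2.0 = 4.7990
y' = -0.5 + 0.75·sin(-0.5236)·2.0 = -1.2500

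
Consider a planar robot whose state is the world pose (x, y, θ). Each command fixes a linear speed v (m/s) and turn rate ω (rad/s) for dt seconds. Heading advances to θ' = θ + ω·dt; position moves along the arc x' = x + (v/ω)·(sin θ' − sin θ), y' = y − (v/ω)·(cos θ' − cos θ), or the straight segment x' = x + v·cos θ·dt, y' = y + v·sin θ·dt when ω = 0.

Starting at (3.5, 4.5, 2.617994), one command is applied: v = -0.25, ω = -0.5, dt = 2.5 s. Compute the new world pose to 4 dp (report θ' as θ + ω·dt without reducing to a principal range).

θ' = 2.6180 + -0.5·2.5 = 1.3680
R = v/ω = -0.25/-0.5 = 0.5000
x' = 3.5 + 0.5000·(sin 1.3680 − sin 2.6180) = 3.7398
y' = 4.5 − 0.5000·(cos 1.3680 − cos 2.6180) = 3.9663

(3.7398, 3.9663, 1.3680)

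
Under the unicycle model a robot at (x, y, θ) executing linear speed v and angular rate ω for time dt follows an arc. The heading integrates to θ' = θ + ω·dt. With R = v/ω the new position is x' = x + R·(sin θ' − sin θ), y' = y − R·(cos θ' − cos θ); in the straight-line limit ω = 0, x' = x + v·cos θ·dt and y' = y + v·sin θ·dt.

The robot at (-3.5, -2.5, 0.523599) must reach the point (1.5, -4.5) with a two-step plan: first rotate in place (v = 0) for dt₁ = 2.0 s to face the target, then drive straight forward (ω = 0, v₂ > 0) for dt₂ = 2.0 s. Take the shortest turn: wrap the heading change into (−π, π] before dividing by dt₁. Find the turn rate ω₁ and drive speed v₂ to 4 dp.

ω₁ = -0.4521, v₂ = 2.6926

heading to target = atan2(-4.5−-2.5, 1.5−-3.5) = -0.3805
Δθ = wrap(-0.3805 − 0.5236) = -0.9041; ω₁ = Δθ/dt₁ = -0.4521
distance = √((1.5−-3.5)² + (-4.5−-2.5)²) = 5.3852; v₂ = distance/dt₂ = 2.6926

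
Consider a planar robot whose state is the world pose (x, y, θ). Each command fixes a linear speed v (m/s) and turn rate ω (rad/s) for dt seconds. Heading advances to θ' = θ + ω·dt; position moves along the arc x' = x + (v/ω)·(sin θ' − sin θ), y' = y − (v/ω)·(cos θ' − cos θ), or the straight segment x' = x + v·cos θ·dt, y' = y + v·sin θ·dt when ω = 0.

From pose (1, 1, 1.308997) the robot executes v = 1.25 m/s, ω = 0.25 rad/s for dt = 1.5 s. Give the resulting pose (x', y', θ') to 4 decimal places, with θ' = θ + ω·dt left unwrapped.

(1.1384, 2.8589, 1.6840)

θ' = 1.3090 + 0.25·1.5 = 1.6840
R = v/ω = 1.25/0.25 = 5.0000
x' = 1 + 5.0000·(sin 1.6840 − sin 1.3090) = 1.1384
y' = 1 − 5.0000·(cos 1.6840 − cos 1.3090) = 2.8589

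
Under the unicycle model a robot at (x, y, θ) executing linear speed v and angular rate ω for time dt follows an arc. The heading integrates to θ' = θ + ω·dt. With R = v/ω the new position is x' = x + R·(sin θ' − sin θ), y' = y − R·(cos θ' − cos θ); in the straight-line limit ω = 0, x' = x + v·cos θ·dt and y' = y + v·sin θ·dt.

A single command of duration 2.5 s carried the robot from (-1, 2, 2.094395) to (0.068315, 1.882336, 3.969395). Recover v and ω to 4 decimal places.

v = -0.5000, ω = 0.7500

Δθ = 3.969395 − 2.094395 = 1.875000
ω = Δθ/dt = 1.875000/2.5 = 0.7500
R = Δx/(sin θ' − sin θ) = -0.6667
v = R·ω = -0.6667·0.7500 = -0.5000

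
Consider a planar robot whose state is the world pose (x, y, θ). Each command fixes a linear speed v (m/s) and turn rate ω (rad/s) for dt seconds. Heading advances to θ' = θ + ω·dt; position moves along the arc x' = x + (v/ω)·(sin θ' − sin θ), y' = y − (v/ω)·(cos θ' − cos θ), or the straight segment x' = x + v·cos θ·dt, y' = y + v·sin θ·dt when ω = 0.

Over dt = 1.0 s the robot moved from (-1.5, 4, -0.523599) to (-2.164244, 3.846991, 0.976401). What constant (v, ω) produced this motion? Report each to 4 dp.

v = -0.7500, ω = 1.5000

Δθ = 0.976401 − -0.523599 = 1.500000
ω = Δθ/dt = 1.500000/1.0 = 1.5000
R = Δx/(sin θ' − sin θ) = -0.5000
v = R·ω = -0.5000·1.5000 = -0.7500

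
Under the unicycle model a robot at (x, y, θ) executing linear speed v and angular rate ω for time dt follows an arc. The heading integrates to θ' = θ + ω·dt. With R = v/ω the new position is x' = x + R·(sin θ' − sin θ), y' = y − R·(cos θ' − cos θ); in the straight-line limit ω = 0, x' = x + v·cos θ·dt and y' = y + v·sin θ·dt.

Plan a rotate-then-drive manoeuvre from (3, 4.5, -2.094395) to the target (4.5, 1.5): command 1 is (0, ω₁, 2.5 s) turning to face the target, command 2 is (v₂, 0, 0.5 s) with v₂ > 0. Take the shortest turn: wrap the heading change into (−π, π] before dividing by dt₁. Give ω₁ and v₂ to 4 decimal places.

heading to target = atan2(1.5−4.5, 4.5−3) = -1.1071
Δθ = wrap(-1.1071 − -2.0944) = 0.9872; ω₁ = Δθ/dt₁ = 0.3949
distance = √((4.5−3)² + (1.5−4.5)²) = 3.3541; v₂ = distance/dt₂ = 6.7082

ω₁ = 0.3949, v₂ = 6.7082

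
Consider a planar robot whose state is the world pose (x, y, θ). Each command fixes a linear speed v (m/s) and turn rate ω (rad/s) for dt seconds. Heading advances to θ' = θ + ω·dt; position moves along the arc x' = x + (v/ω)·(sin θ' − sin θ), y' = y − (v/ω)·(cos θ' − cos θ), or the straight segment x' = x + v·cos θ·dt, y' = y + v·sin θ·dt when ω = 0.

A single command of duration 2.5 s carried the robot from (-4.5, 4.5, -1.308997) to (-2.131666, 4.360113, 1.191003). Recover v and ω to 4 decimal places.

Δθ = 1.191003 − -1.308997 = 2.500000
ω = Δθ/dt = 2.500000/2.5 = 1.0000
R = Δx/(sin θ' − sin θ) = 1.2500
v = R·ω = 1.2500·1.0000 = 1.2500

v = 1.2500, ω = 1.0000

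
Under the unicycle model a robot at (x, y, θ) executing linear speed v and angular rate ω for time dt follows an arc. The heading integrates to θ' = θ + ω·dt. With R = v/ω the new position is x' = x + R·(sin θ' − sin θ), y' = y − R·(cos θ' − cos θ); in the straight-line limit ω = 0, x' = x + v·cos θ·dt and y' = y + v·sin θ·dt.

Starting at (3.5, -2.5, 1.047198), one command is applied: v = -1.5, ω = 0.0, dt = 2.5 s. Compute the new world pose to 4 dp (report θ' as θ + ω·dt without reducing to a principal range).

θ' = 1.0472 + 0.0·2.5 = 1.0472
ω = 0 → straight: x' = 3.5 + -1.5·cos(1.0472)·2.5 = 1.6250
y' = -2.5 + -1.5·sin(1.0472)·2.5 = -5.7476

(1.6250, -5.7476, 1.0472)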